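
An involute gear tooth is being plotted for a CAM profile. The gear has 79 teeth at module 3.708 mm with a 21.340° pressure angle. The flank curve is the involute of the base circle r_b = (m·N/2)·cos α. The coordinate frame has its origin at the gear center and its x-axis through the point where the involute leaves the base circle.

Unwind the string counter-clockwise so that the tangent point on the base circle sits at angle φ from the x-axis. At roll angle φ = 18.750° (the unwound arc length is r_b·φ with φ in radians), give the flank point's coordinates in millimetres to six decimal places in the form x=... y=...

pitch radius r_p = m·N/2 = 3.708·79/2 = 146.466000
base radius r_b = r_p·cos α = 146.466000·cos 21.340° = 136.423911
roll angle φ = 18.750° = 0.32724923 rad
x = r_b·(cos φ + φ·sin φ) = 136.423911·(0.94693013 + 0.32724923·0.32143947) = 143.534454
y = r_b·(sin φ − φ·cos φ) = 136.423911·(0.32143947 − 0.32724923·0.94693013) = 1.576693

x=143.534454 y=1.576693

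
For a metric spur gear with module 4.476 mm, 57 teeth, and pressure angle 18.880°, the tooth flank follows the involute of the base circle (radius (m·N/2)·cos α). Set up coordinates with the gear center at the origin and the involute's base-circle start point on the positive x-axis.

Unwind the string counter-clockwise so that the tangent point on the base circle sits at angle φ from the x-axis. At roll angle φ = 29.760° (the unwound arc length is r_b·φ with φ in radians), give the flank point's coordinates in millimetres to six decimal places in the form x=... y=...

x=135.902922 y=5.487374

pitch radius r_p = m·N/2 = 4.476·57/2 = 127.566000
base radius r_b = r_p·cos α = 127.566000·cos 18.880° = 120.702741
roll angle φ = 29.760° = 0.51940999 rad
x = r_b·(cos φ + φ·sin φ) = 120.702741·(0.86811220 + 0.51940999·0.49636803) = 135.902922
y = r_b·(sin φ − φ·cos φ) = 120.702741·(0.49636803 − 0.51940999·0.86811220) = 5.487374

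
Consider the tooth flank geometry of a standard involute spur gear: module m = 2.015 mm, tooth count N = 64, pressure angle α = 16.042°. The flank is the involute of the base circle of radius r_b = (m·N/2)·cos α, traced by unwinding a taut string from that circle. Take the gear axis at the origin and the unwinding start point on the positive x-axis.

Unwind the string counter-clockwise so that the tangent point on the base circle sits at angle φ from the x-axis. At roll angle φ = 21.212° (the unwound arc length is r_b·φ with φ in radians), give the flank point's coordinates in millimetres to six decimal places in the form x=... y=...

x=66.071508 y=1.033872

pitch radius r_p = m·N/2 = 2.015·64/2 = 64.480000
base radius r_b = r_p·cos α = 64.480000·cos 16.042° = 61.969109
roll angle φ = 21.212° = 0.37021924 rad
x = r_b·(cos φ + φ·sin φ) = 61.969109·(0.93224804 + 0.37021924·0.36181983) = 66.071508
y = r_b·(sin φ − φ·cos φ) = 61.969109·(0.36181983 − 0.37021924·0.93224804) = 1.033872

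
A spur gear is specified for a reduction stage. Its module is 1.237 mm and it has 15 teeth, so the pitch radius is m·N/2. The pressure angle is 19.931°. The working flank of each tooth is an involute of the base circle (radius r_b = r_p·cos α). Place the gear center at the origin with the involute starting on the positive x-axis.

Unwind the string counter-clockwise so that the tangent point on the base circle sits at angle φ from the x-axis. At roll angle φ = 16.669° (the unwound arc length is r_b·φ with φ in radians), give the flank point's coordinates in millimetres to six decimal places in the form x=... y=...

pitch radius r_p = m·N/2 = 1.237·15/2 = 9.277500
base radius r_b = r_p·cos α = 9.277500·cos 19.931° = 8.721813
roll angle φ = 16.669° = 0.29092893 rad
x = r_b·(cos φ + φ·sin φ) = 8.721813·(0.95797783 + 0.29092893·0.28684225) = 9.083145
y = r_b·(sin φ − φ·cos φ) = 8.721813·(0.28684225 − 0.29092893·0.95797783) = 0.070985

x=9.083145 y=0.070985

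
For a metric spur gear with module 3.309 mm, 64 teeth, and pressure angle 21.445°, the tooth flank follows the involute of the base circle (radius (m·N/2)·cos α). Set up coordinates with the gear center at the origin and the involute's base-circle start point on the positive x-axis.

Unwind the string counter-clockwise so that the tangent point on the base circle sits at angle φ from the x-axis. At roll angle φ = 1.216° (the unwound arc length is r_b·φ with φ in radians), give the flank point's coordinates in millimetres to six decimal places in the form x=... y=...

x=98.579457 y=0.000314

pitch radius r_p = m·N/2 = 3.309·64/2 = 105.888000
base radius r_b = r_p·cos α = 105.888000·cos 21.445° = 98.557263
roll angle φ = 1.216° = 0.02122320 rad
x = r_b·(cos φ + φ·sin φ) = 98.557263·(0.99977480 + 0.02122320·0.02122161) = 98.579457
y = r_b·(sin φ − φ·cos φ) = 98.557263·(0.02122161 − 0.02122320·0.99977480) = 0.000314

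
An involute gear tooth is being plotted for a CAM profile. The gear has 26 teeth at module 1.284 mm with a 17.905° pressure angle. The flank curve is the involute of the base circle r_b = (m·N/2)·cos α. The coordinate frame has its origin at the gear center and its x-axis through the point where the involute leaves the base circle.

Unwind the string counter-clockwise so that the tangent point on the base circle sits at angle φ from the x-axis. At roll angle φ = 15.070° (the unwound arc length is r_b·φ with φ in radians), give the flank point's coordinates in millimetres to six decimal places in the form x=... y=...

x=16.423514 y=0.095673

pitch radius r_p = m·N/2 = 1.284·26/2 = 16.692000
base radius r_b = r_p·cos α = 16.692000·cos 17.905° = 15.883566
roll angle φ = 15.070° = 0.26302112 rad
x = r_b·(cos φ + φ·sin φ) = 15.883566·(0.96560890 + 0.26302112·0.25999895) = 16.423514
y = r_b·(sin φ − φ·cos φ) = 15.883566·(0.25999895 − 0.26302112·0.96560890) = 0.095673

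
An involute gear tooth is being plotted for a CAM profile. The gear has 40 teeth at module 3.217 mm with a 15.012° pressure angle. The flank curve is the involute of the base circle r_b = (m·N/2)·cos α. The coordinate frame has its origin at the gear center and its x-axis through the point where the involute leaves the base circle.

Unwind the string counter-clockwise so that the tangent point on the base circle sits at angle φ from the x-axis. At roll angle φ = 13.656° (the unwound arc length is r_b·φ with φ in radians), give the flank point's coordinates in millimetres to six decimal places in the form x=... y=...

x=63.884302 y=0.278877

pitch radius r_p = m·N/2 = 3.217·40/2 = 64.340000
base radius r_b = r_p·cos α = 64.340000·cos 15.012° = 62.144179
roll angle φ = 13.656° = 0.23834216 rad
x = r_b·(cos φ + φ·sin φ) = 62.144179·(0.97173071 + 0.23834216·0.23609198) = 63.884302
y = r_b·(sin φ − φ·cos φ) = 62.144179·(0.23609198 − 0.23834216·0.97173071) = 0.278877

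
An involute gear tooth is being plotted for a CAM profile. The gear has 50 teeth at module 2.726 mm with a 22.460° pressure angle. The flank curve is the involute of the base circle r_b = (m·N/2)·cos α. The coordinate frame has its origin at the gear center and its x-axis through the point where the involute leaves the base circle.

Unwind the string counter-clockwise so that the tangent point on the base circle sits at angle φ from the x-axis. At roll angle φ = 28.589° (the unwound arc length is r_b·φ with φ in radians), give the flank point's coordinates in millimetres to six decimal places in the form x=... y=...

x=70.339527 y=2.543682

pitch radius r_p = m·N/2 = 2.726·50/2 = 68.150000
base radius r_b = r_p·cos α = 68.150000·cos 22.460° = 62.980582
roll angle φ = 28.589° = 0.49897218 rad
x = r_b·(cos φ + φ·sin φ) = 62.980582·(0.87807486 + 0.49897218·0.47852329) = 70.339527
y = r_b·(sin φ − φ·cos φ) = 62.980582·(0.47852329 − 0.49897218·0.87807486) = 2.543682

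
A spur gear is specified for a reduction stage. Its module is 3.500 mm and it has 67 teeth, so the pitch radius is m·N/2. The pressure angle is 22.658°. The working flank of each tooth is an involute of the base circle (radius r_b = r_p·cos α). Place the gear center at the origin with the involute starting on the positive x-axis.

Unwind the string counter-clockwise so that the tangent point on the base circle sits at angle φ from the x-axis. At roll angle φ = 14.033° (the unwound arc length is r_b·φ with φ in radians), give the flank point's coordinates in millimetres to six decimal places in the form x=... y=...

pitch radius r_p = m·N/2 = 3.500·67/2 = 117.250000
base radius r_b = r_p·cos α = 117.250000·cos 22.658° = 108.200730
roll angle φ = 14.033° = 0.24492205 rad
x = r_b·(cos φ + φ·sin φ) = 108.200730·(0.97015623 + 0.24492205·0.24248071) = 111.397532
y = r_b·(sin φ − φ·cos φ) = 108.200730·(0.24248071 − 0.24492205·0.97015623) = 0.526727

x=111.397532 y=0.526727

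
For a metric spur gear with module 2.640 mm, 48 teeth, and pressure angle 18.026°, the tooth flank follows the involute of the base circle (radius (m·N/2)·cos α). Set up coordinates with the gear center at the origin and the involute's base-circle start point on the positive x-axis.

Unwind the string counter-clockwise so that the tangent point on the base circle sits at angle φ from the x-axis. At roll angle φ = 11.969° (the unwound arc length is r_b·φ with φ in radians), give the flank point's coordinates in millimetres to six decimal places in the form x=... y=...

x=61.550356 y=0.182283

pitch radius r_p = m·N/2 = 2.640·48/2 = 63.360000
base radius r_b = r_p·cos α = 63.360000·cos 18.026° = 60.250050
roll angle φ = 11.969° = 0.20889846 rad
x = r_b·(cos φ + φ·sin φ) = 60.250050·(0.97825995 + 0.20889846·0.20738243) = 61.550356
y = r_b·(sin φ − φ·cos φ) = 60.250050·(0.20738243 − 0.20889846·0.97825995) = 0.182283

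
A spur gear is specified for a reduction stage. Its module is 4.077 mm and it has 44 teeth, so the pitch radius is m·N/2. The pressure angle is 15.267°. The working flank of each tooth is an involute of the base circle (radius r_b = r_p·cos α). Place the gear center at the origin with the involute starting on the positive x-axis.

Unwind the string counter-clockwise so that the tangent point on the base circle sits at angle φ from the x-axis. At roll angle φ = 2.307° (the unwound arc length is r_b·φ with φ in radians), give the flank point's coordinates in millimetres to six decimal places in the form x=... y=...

pitch radius r_p = m·N/2 = 4.077·44/2 = 89.694000
base radius r_b = r_p·cos α = 89.694000·cos 15.267° = 86.528630
roll angle φ = 2.307° = 0.04026475 rad
x = r_b·(cos φ + φ·sin φ) = 86.528630·(0.99918948 + 0.04026475·0.04025387) = 86.598744
y = r_b·(sin φ − φ·cos φ) = 86.528630·(0.04025387 − 0.04026475·0.99918948) = 0.001883

x=86.598744 y=0.001883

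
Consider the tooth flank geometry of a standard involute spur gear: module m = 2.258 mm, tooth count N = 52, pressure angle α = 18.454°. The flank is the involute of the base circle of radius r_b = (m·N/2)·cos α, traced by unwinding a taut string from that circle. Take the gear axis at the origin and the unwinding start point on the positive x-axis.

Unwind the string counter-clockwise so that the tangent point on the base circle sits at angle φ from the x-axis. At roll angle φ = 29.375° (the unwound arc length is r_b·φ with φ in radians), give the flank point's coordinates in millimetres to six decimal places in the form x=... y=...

x=62.534134 y=2.436442

pitch radius r_p = m·N/2 = 2.258·52/2 = 58.708000
base radius r_b = r_p·cos α = 58.708000·cos 18.454° = 55.689123
roll angle φ = 29.375° = 0.51269047 rad
x = r_b·(cos φ + φ·sin φ) = 55.689123·(0.87142793 + 0.51269047·0.49052357) = 62.534134
y = r_b·(sin φ − φ·cos φ) = 55.689123·(0.49052357 − 0.51269047·0.87142793) = 2.436442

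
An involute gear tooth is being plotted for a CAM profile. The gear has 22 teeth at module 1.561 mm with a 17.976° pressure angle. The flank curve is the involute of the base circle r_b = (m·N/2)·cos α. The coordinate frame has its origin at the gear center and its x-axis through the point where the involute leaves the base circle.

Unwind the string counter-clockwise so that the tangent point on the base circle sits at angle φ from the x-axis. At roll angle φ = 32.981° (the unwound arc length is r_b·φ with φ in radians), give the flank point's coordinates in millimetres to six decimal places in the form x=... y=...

pitch radius r_p = m·N/2 = 1.561·22/2 = 17.171000
base radius r_b = r_p·cos α = 17.171000·cos 17.976° = 16.332813
roll angle φ = 32.981° = 0.57562704 rad
x = r_b·(cos φ + φ·sin φ) = 16.332813·(0.83885113 + 0.57562704·0.54436089) = 18.818666
y = r_b·(sin φ − φ·cos φ) = 16.332813·(0.54436089 − 0.57562704·0.83885113) = 1.004394

x=18.818666 y=1.004394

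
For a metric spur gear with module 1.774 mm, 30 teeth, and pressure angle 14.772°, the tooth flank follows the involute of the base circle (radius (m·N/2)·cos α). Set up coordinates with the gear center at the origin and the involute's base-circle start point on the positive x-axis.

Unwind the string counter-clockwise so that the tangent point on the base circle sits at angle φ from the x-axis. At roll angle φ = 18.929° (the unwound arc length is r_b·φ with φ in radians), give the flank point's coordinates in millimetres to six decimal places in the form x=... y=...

pitch radius r_p = m·N/2 = 1.774·30/2 = 26.610000
base radius r_b = r_p·cos α = 26.610000·cos 14.772° = 25.730489
roll angle φ = 18.929° = 0.33037337 rad
x = r_b·(cos φ + φ·sin φ) = 25.730489·(0.94592129 + 0.33037337·0.32439623) = 27.096602
y = r_b·(sin φ − φ·cos φ) = 25.730489·(0.32439623 − 0.33037337·0.94592129) = 0.305910

x=27.096602 y=0.305910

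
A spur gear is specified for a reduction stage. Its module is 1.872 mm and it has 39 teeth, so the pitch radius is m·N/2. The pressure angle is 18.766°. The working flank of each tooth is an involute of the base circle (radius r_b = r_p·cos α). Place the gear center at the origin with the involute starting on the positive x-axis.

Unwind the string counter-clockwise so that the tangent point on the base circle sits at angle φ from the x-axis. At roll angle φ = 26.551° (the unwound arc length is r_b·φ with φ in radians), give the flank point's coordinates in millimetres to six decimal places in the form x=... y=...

pitch radius r_p = m·N/2 = 1.872·39/2 = 36.504000
base radius r_b = r_p·cos α = 36.504000·cos 18.766° = 34.563459
roll angle φ = 26.551° = 0.46340237 rad
x = r_b·(cos φ + φ·sin φ) = 34.563459·(0.89453684 + 0.46340237·0.44699423) = 38.077700
y = r_b·(sin φ − φ·cos φ) = 34.563459·(0.44699423 − 0.46340237·0.89453684) = 1.122059

x=38.077700 y=1.122059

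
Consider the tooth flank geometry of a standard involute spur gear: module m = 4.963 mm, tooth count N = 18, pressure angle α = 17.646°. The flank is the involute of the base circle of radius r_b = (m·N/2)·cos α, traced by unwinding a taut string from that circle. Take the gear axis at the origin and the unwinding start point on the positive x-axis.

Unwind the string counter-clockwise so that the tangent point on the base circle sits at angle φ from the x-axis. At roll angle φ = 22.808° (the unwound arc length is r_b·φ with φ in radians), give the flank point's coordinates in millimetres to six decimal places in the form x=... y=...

pitch radius r_p = m·N/2 = 4.963·18/2 = 44.667000
base radius r_b = r_p·cos α = 44.667000·cos 17.646° = 42.565311
roll angle φ = 22.808° = 0.39807470 rad
x = r_b·(cos φ + φ·sin φ) = 42.565311·(0.92180904 + 0.39807470·0.38764430) = 45.805400
y = r_b·(sin φ − φ·cos φ) = 42.565311·(0.38764430 − 0.39807470·0.92180904) = 0.880908

x=45.805400 y=0.880908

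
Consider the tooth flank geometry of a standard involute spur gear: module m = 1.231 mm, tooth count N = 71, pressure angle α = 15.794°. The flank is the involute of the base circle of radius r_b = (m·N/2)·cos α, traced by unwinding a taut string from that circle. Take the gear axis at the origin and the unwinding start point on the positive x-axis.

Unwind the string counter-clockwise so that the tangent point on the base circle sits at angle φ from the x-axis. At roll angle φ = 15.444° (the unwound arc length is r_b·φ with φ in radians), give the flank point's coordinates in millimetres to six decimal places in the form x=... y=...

x=43.550643 y=0.272524

pitch radius r_p = m·N/2 = 1.231·71/2 = 43.700500
base radius r_b = r_p·cos α = 43.700500·cos 15.794° = 42.050653
roll angle φ = 15.444° = 0.26954865 rad
x = r_b·(cos φ + φ·sin φ) = 42.050653·(0.96389119 + 0.26954865·0.26629641) = 43.550643
y = r_b·(sin φ − φ·cos φ) = 42.050653·(0.26629641 − 0.26954865·0.96389119) = 0.272524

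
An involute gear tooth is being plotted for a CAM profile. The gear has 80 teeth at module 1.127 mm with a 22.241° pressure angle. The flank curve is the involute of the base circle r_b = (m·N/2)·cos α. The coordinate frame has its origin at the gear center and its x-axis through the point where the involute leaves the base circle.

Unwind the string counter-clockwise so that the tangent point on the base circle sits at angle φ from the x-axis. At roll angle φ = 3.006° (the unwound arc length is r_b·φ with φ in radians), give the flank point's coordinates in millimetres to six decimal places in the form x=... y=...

x=41.783433 y=0.002008

pitch radius r_p = m·N/2 = 1.127·80/2 = 45.080000
base radius r_b = r_p·cos α = 45.080000·cos 22.241° = 41.726047
roll angle φ = 3.006° = 0.05246460 rad
x = r_b·(cos φ + φ·sin φ) = 41.726047·(0.99862405 + 0.05246460·0.05244053) = 41.783433
y = r_b·(sin φ − φ·cos φ) = 41.726047·(0.05244053 − 0.05246460·0.99862405) = 0.002008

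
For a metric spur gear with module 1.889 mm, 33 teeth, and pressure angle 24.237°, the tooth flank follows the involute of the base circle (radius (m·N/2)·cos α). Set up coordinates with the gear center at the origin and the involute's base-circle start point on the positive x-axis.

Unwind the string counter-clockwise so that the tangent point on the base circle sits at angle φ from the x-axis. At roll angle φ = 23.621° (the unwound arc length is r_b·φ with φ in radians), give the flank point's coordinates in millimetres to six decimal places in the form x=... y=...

pitch radius r_p = m·N/2 = 1.889·33/2 = 31.168500
base radius r_b = r_p·cos α = 31.168500·cos 24.237° = 28.421159
roll angle φ = 23.621° = 0.41226422 rad
x = r_b·(cos φ + φ·sin φ) = 28.421159·(0.91621593 + 0.41226422·0.40068487) = 30.734754
y = r_b·(sin φ − φ·cos φ) = 28.421159·(0.40068487 − 0.41226422·0.91621593) = 0.652602

x=30.734754 y=0.652602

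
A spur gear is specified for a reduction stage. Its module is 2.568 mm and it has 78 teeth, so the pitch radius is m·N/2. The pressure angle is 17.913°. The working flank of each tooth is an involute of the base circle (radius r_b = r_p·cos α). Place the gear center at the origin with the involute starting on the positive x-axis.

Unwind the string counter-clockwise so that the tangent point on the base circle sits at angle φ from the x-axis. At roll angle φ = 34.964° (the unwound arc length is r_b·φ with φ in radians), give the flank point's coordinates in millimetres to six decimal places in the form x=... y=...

pitch radius r_p = m·N/2 = 2.568·78/2 = 100.152000
base radius r_b = r_p·cos α = 100.152000·cos 17.913° = 95.297096
roll angle φ = 34.964° = 0.61023692 rad
x = r_b·(cos φ + φ·sin φ) = 95.297096·(0.81951227 + 0.61023692·0.57306163) = 111.422855
y = r_b·(sin φ − φ·cos φ) = 95.297096·(0.57306163 − 0.61023692·0.81951227) = 6.953352

x=111.422855 y=6.953352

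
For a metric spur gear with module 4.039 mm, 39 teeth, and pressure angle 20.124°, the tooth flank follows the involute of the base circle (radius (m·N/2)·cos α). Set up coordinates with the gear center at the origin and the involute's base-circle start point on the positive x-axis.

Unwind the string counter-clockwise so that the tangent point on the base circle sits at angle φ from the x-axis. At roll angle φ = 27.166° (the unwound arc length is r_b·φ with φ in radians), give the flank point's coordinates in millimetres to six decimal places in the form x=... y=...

pitch radius r_p = m·N/2 = 4.039·39/2 = 78.760500
base radius r_b = r_p·cos α = 78.760500·cos 20.124° = 73.952189
roll angle φ = 27.166° = 0.47413614 rad
x = r_b·(cos φ + φ·sin φ) = 73.952189·(0.88968746 + 0.47413614·0.45657006) = 81.803236
y = r_b·(sin φ − φ·cos φ) = 73.952189·(0.45657006 − 0.47413614·0.88968746) = 2.568883

x=81.803236 y=2.568883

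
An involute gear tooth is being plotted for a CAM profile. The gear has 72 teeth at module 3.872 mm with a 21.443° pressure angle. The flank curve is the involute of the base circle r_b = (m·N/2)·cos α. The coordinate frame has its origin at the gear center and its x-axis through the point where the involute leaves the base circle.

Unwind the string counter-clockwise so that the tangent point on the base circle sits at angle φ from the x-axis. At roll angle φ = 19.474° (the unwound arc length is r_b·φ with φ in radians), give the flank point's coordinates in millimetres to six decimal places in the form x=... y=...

x=137.022598 y=1.678559

pitch radius r_p = m·N/2 = 3.872·72/2 = 139.392000
base radius r_b = r_p·cos α = 139.392000·cos 21.443° = 129.743525
roll angle φ = 19.474° = 0.33988542 rad
x = r_b·(cos φ + φ·sin φ) = 129.743525·(0.94279287 + 0.33988542·0.33337907) = 137.022598
y = r_b·(sin φ − φ·cos φ) = 129.743525·(0.33337907 − 0.33988542·0.94279287) = 1.678559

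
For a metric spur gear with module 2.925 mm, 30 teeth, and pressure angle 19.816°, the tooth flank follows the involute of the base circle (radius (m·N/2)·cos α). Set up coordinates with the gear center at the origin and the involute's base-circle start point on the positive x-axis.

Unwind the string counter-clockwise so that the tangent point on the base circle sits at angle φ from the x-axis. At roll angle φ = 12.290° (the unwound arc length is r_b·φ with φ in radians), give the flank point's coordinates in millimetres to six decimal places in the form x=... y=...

x=42.215688 y=0.135168

pitch radius r_p = m·N/2 = 2.925·30/2 = 43.875000
base radius r_b = r_p·cos α = 43.875000·cos 19.816° = 41.276992
roll angle φ = 12.290° = 0.21450097 rad
x = r_b·(cos φ + φ·sin φ) = 41.276992·(0.97708274 + 0.21450097·0.21285986) = 42.215688
y = r_b·(sin φ − φ·cos φ) = 41.276992·(0.21285986 − 0.21450097·0.97708274) = 0.135168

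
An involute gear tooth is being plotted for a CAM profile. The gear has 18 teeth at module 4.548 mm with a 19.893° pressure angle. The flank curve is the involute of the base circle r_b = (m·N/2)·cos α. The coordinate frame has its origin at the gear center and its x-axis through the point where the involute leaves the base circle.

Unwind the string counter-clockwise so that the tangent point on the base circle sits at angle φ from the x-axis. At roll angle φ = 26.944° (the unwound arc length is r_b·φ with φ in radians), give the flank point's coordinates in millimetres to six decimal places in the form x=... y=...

pitch radius r_p = m·N/2 = 4.548·18/2 = 40.932000
base radius r_b = r_p·cos α = 40.932000·cos 19.893° = 38.489575
roll angle φ = 26.944° = 0.47026151 rad
x = r_b·(cos φ + φ·sin φ) = 38.489575·(0.89144982 + 0.47026151·0.45311943) = 42.513062
y = r_b·(sin φ − φ·cos φ) = 38.489575·(0.45311943 − 0.47026151·0.89144982) = 1.304985

x=42.513062 y=1.304985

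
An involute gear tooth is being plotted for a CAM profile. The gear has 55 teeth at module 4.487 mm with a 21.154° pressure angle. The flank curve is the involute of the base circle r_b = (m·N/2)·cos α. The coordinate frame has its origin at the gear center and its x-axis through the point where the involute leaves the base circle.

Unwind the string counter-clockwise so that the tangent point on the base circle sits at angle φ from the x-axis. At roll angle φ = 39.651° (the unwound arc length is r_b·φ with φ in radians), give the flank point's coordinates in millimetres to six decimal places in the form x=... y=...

x=139.421430 y=12.114913

pitch radius r_p = m·N/2 = 4.487·55/2 = 123.392500
base radius r_b = r_p·cos α = 123.392500·cos 21.154° = 115.077552
roll angle φ = 39.651° = 0.69204050 rad
x = r_b·(cos φ + φ·sin φ) = 115.077552·(0.76994556 + 0.69204050·0.63810958) = 139.421430
y = r_b·(sin φ − φ·cos φ) = 115.077552·(0.63810958 − 0.69204050·0.76994556) = 12.114913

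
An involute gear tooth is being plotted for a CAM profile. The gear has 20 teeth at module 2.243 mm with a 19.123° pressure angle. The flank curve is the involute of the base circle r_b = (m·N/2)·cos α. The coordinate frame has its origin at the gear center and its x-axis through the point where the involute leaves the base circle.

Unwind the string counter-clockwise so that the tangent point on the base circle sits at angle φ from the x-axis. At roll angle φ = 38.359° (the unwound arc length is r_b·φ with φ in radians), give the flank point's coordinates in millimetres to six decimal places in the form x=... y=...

pitch radius r_p = m·N/2 = 2.243·20/2 = 22.430000
base radius r_b = r_p·cos α = 22.430000·cos 19.123° = 21.192256
roll angle φ = 38.359° = 0.66949085 rad
x = r_b·(cos φ + φ·sin φ) = 21.192256·(0.78413774 + 0.66949085·0.62058682) = 25.422547
y = r_b·(sin φ − φ·cos φ) = 21.192256·(0.62058682 − 0.66949085·0.78413774) = 2.026272

x=25.422547 y=2.026272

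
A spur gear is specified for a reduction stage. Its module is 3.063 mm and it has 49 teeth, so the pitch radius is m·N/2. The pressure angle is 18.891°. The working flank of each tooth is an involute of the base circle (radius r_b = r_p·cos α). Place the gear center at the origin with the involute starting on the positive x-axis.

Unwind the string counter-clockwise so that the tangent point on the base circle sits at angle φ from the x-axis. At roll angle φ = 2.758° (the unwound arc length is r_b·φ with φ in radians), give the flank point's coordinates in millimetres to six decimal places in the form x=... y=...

x=71.083585 y=0.002639

pitch radius r_p = m·N/2 = 3.063·49/2 = 75.043500
base radius r_b = r_p·cos α = 75.043500·cos 18.891° = 71.001374
roll angle φ = 2.758° = 0.04813618 rad
x = r_b·(cos φ + φ·sin φ) = 71.001374·(0.99884168 + 0.04813618·0.04811759) = 71.083585
y = r_b·(sin φ − φ·cos φ) = 71.001374·(0.04811759 − 0.04813618·0.99884168) = 0.002639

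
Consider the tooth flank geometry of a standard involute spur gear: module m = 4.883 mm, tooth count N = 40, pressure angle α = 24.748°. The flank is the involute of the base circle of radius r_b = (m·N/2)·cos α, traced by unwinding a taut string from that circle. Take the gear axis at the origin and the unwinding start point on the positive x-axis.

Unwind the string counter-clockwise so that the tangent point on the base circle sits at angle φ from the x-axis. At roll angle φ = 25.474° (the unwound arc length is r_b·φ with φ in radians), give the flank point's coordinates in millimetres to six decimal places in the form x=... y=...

pitch radius r_p = m·N/2 = 4.883·40/2 = 97.660000
base radius r_b = r_p·cos α = 97.660000·cos 24.748° = 88.690690
roll angle φ = 25.474° = 0.44460517 rad
x = r_b·(cos φ + φ·sin φ) = 88.690690·(0.90278055 + 0.44460517·0.43010147) = 97.028137
y = r_b·(sin φ − φ·cos φ) = 88.690690·(0.43010147 − 0.44460517·0.90278055) = 2.547247

x=97.028137 y=2.547247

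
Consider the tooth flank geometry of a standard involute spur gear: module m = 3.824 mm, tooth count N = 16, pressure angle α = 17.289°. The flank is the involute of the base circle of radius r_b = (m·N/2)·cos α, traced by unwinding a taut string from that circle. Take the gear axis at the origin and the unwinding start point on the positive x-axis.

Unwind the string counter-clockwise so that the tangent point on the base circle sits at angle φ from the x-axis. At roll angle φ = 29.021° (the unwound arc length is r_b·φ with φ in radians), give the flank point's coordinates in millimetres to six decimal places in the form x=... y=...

x=32.719818 y=1.233086

pitch radius r_p = m·N/2 = 3.824·16/2 = 30.592000
base radius r_b = r_p·cos α = 30.592000·cos 17.289° = 29.209788
roll angle φ = 29.021° = 0.50651200 rad
x = r_b·(cos φ + φ·sin φ) = 29.209788·(0.87444196 + 0.50651200·0.48513015) = 32.719818
y = r_b·(sin φ − φ·cos φ) = 29.209788·(0.48513015 − 0.50651200·0.87444196) = 1.233086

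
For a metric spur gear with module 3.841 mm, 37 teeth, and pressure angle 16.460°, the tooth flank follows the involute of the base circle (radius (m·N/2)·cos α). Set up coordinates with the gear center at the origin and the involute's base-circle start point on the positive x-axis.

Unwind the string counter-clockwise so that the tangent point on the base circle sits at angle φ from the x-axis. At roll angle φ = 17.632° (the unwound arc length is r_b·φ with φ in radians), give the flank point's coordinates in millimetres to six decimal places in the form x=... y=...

x=71.297160 y=0.655752

pitch radius r_p = m·N/2 = 3.841·37/2 = 71.058500
base radius r_b = r_p·cos α = 71.058500·cos 16.460° = 68.146365
roll angle φ = 17.632° = 0.30773645 rad
x = r_b·(cos φ + φ·sin φ) = 68.146365·(0.95302164 + 0.30773645·0.30290221) = 71.297160
y = r_b·(sin φ − φ·cos φ) = 68.146365·(0.30290221 − 0.30773645·0.95302164) = 0.655752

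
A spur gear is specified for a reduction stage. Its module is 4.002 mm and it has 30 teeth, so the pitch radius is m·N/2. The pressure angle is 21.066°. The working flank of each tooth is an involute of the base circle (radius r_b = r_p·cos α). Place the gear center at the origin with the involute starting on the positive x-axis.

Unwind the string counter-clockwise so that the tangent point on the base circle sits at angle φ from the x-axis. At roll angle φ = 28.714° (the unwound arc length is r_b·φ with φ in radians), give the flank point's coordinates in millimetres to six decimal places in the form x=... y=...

pitch radius r_p = m·N/2 = 4.002·30/2 = 60.030000
base radius r_b = r_p·cos α = 60.030000·cos 21.066° = 56.018015
roll angle φ = 28.714° = 0.50115384 rad
x = r_b·(cos φ + φ·sin φ) = 56.018015·(0.87702880 + 0.50115384·0.48043781) = 62.617052
y = r_b·(sin φ − φ·cos φ) = 56.018015·(0.48043781 − 0.50115384·0.87702880) = 2.291779

x=62.617052 y=2.291779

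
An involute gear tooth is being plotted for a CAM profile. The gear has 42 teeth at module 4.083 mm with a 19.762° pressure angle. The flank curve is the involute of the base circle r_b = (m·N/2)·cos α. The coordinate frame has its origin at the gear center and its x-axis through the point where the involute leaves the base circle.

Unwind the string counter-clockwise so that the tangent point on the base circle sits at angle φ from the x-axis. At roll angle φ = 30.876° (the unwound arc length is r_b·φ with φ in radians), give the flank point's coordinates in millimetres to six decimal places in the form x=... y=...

x=91.572835 y=4.088332

pitch radius r_p = m·N/2 = 4.083·42/2 = 85.743000
base radius r_b = r_p·cos α = 85.743000·cos 19.762° = 80.693185
roll angle φ = 30.876° = 0.53888786 rad
x = r_b·(cos φ + φ·sin φ) = 80.693185·(0.85827994 + 0.53888786·0.51318178) = 91.572835
y = r_b·(sin φ − φ·cos φ) = 80.693185·(0.51318178 − 0.53888786·0.85827994) = 4.088332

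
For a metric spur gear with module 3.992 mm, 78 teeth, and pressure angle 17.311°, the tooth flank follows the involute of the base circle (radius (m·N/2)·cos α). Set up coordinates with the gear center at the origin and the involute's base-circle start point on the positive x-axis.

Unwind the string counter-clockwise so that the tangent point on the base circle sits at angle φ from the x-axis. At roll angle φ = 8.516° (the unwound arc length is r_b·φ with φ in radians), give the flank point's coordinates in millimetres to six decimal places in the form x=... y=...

x=150.268650 y=0.162324

pitch radius r_p = m·N/2 = 3.992·78/2 = 155.688000
base radius r_b = r_p·cos α = 155.688000·cos 17.311° = 148.635908
roll angle φ = 8.516° = 0.14863224 rad
x = r_b·(cos φ + φ·sin φ) = 148.635908·(0.98897455 + 0.14863224·0.14808559) = 150.268650
y = r_b·(sin φ − φ·cos φ) = 148.635908·(0.14808559 − 0.14863224·0.98897455) = 0.162324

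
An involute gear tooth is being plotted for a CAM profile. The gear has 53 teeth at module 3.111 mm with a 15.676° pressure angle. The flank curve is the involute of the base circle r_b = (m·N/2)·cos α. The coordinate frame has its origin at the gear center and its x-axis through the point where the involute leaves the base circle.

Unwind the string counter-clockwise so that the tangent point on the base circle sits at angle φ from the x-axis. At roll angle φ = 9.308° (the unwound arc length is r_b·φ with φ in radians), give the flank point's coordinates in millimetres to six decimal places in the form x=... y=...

pitch radius r_p = m·N/2 = 3.111·53/2 = 82.441500
base radius r_b = r_p·cos α = 82.441500·cos 15.676° = 79.375089
roll angle φ = 9.308° = 0.16245525 rad
x = r_b·(cos φ + φ·sin φ) = 79.375089·(0.98683314 + 0.16245525·0.16174161) = 80.415611
y = r_b·(sin φ − φ·cos φ) = 79.375089·(0.16174161 − 0.16245525·0.98683314) = 0.113140

x=80.415611 y=0.113140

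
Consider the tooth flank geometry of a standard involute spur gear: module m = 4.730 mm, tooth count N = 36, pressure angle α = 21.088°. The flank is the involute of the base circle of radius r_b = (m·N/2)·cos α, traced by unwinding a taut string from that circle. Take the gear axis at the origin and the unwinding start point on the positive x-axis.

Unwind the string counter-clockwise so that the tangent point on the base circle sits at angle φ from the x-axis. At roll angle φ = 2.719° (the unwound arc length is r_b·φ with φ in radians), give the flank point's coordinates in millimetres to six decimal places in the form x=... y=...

pitch radius r_p = m·N/2 = 4.730·36/2 = 85.140000
base radius r_b = r_p·cos α = 85.140000·cos 21.088° = 79.438082
roll angle φ = 2.719° = 0.04745550 rad
x = r_b·(cos φ + φ·sin φ) = 79.438082·(0.99887420 + 0.04745550·0.04743769) = 79.527479
y = r_b·(sin φ − φ·cos φ) = 79.438082·(0.04743769 − 0.04745550·0.99887420) = 0.002829

x=79.527479 y=0.002829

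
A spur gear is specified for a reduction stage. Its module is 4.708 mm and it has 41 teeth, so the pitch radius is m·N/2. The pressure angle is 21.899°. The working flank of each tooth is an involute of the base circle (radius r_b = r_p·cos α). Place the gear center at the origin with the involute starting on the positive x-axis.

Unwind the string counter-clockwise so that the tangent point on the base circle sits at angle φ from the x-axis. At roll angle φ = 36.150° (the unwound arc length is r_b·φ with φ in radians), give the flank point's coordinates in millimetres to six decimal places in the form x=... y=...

x=105.638842 y=7.202985

pitch radius r_p = m·N/2 = 4.708·41/2 = 96.514000
base radius r_b = r_p·cos α = 96.514000·cos 21.899° = 89.549816
roll angle φ = 36.150° = 0.63093652 rad
x = r_b·(cos φ + φ·sin φ) = 89.549816·(0.80747541 + 0.63093652·0.58990124) = 105.638842
y = r_b·(sin φ − φ·cos φ) = 89.549816·(0.58990124 − 0.63093652·0.80747541) = 7.202985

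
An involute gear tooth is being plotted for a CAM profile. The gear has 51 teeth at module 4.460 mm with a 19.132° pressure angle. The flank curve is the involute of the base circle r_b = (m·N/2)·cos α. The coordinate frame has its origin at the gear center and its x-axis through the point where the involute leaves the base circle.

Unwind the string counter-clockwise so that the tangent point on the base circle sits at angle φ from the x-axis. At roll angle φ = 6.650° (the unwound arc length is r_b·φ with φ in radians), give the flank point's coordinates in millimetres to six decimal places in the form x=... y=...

pitch radius r_p = m·N/2 = 4.460·51/2 = 113.730000
base radius r_b = r_p·cos α = 113.730000·cos 19.132° = 107.448239
roll angle φ = 6.650° = 0.11606440 rad
x = r_b·(cos φ + φ·sin φ) = 107.448239·(0.99327209 + 0.11606440·0.11580399) = 108.169518
y = r_b·(sin φ − φ·cos φ) = 107.448239·(0.11580399 − 0.11606440·0.99327209) = 0.055923

x=108.169518 y=0.055923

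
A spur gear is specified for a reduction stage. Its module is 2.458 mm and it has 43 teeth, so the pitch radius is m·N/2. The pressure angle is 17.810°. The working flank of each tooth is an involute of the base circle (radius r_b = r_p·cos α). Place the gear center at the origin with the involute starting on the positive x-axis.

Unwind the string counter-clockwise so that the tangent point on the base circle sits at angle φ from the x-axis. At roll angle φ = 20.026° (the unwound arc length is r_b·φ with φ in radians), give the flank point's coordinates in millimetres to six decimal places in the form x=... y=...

pitch radius r_p = m·N/2 = 2.458·43/2 = 52.847000
base radius r_b = r_p·cos α = 52.847000·cos 17.810° = 50.314362
roll angle φ = 20.026° = 0.34951964 rad
x = r_b·(cos φ + φ·sin φ) = 50.314362·(0.93953732 + 0.34951964·0.34244653) = 53.294436
y = r_b·(sin φ − φ·cos φ) = 50.314362·(0.34244653 − 0.34951964·0.93953732) = 0.707409

x=53.294436 y=0.707409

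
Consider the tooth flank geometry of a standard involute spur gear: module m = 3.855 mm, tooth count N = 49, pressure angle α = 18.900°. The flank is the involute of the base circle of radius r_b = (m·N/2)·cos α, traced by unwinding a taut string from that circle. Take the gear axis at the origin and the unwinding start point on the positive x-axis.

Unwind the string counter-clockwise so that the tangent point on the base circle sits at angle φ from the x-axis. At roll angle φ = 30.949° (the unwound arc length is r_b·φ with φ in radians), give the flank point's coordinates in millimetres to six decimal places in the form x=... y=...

pitch radius r_p = m·N/2 = 3.855·49/2 = 94.447500
base radius r_b = r_p·cos α = 94.447500·cos 18.900° = 89.355397
roll angle φ = 30.949° = 0.54016195 rad
x = r_b·(cos φ + φ·sin φ) = 89.355397·(0.85762541 + 0.54016195·0.51427489) = 101.455649
y = r_b·(sin φ − φ·cos φ) = 89.355397·(0.51427489 − 0.54016195·0.85762541) = 4.558759

x=101.455649 y=4.558759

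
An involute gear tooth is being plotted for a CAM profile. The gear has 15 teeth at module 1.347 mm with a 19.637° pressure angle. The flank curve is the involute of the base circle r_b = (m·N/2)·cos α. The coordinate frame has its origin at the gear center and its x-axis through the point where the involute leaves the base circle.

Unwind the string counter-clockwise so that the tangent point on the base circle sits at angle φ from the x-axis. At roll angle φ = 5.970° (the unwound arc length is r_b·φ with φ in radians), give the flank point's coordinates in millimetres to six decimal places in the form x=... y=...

x=9.566456 y=0.003584

pitch radius r_p = m·N/2 = 1.347·15/2 = 10.102500
base radius r_b = r_p·cos α = 10.102500·cos 19.637° = 9.514945
roll angle φ = 5.970° = 0.10419616 rad
x = r_b·(cos φ + φ·sin φ) = 9.514945·(0.99457649 + 0.10419616·0.10400772) = 9.566456
y = r_b·(sin φ − φ·cos φ) = 9.514945·(0.10400772 − 0.10419616·0.99457649) = 0.003584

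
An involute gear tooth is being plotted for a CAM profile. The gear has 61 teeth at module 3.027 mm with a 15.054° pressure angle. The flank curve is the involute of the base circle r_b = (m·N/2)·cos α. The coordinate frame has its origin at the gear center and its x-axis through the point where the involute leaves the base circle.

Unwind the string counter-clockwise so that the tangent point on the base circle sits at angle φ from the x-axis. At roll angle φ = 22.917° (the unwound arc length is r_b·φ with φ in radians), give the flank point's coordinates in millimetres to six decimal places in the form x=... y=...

pitch radius r_p = m·N/2 = 3.027·61/2 = 92.323500
base radius r_b = r_p·cos α = 92.323500·cos 15.054° = 89.155093
roll angle φ = 22.917° = 0.39997710 rad
x = r_b·(cos φ + φ·sin φ) = 89.155093·(0.92106991 + 0.39997710·0.38939725) = 96.003978
y = r_b·(sin φ − φ·cos φ) = 89.155093·(0.38939725 − 0.39997710·0.92106991) = 1.871399

x=96.003978 y=1.871399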